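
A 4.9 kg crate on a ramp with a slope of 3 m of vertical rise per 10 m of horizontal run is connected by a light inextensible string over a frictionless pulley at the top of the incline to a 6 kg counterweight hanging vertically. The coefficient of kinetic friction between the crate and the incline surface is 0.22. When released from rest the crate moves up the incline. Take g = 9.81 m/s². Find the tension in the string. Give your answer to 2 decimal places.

For the crate on the incline: the weight component along the slope is m₁g sin 16.70° = 4.9 × 9.81 × 0.2873 = 13.810 N and the normal force is N = m₁g cos 16.70° = 46.042 N.
Kinetic friction opposes the crate's motion up the incline: f = μN = 0.22 × 46.042 = 10.129 N acting down the slope.
Newton's second law for the crate (up-slope positive): T − 13.810 − 10.129 = 4.9 a. For the hanging counterweight (downward positive): 6 × 9.81 − T = 6 a.
Adding the two equations eliminates T: 34.921 = 10.9 a, so a = 3.2038 m/s².
Then from the hanging counterweight's equation, T = 6 × (9.81 − 3.2038) = 39.637 N.

39.64 N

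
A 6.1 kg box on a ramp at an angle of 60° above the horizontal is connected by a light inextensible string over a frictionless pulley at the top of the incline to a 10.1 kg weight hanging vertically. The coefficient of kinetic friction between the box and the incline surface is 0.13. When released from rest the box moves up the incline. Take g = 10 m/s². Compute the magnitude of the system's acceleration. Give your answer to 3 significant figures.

2.73 m/s²

For the box on the incline: the weight component along the slope is m₁g sin 60° = 6.1 × 10 × 0.8660 = 52.826 N and the normal force is N = m₁g cos 60° = 30.500 N.
Kinetic friction opposes the box's motion up the incline: f = μN = 0.13 × 30.500 = 3.965 N acting down the slope.
Newton's second law for the box (up-slope positive): T − 52.826 − 3.965 = 6.1 a. For the hanging weight (downward positive): 10.1 × 10 − T = 10.1 a.
Adding the two equations eliminates T: 44.209 = 16.2 a, so a = 2.7290 m/s².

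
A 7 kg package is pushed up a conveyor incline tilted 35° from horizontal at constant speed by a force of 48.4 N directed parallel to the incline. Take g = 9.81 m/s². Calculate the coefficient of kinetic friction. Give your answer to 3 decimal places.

At constant speed ΣF = 0 along the incline. The applied 48.4 N acts up the slope; the weight component mg sin 35° = 39.387 N and kinetic friction μN both act down the slope.
So 48.4 = 39.387 + μ × 56.251, giving μ = (48.4 − 39.387) / 56.251 = 0.1602.

0.160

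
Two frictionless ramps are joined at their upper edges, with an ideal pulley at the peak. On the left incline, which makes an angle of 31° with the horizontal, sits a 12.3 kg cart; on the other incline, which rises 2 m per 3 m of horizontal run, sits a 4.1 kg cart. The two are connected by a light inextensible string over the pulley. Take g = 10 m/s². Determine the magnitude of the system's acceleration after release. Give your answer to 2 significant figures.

Resolve each weight along its own incline: the 12.3 kg mass has component 12.3 × 10 × sin 31° = 63.350 N down its slope, and the 4.1 kg mass has 4.1 × 10 × sin 33.69° = 22.743 N down its slope.
The 12.3 kg side's 63.350 N exceeds the other side's 22.743 N, so that mass slides down and the 4.1 kg mass slides up. Taking that direction as positive, Newton's second law for the whole system gives 63.350 − 22.743 = (12.3 + 4.1) a, so a = 40.607 / 16.4 = 2.4760 m/s².

2.5 m/s²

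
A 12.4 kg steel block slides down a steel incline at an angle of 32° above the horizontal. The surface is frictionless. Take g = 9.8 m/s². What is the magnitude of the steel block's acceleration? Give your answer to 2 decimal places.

5.19 m/s²

Resolving the weight along the incline: the component pulling the steel block down the slope is mg sin 32° = 12.4 × 9.8 × 0.5299 = 64.393 N, and the normal force is N = mg cos 32° = 12.4 × 9.8 × 0.8480 = 103.049 N.
With no friction the net force along the incline is 64.393 N, so a = g sin 32° = 64.393 / 12.4 = 5.1930 m/s².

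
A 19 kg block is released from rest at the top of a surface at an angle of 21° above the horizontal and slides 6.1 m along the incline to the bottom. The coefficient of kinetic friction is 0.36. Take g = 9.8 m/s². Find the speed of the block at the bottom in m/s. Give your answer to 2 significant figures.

1.6 m/s

The weight component along the incline is mg sin 21° = 66.728 N and the normal force is N = mg cos 21° = 173.833 N.
Friction up the slope is f = μN = 0.36 × 173.833 = 62.580 N, so the net downslope force is 66.728 − 62.580 = 4.148 N and a = 4.148 / 19 = 0.2183 m/s².
Starting from rest over a distance of 6.1 m, v² = 2aL = 2 × 0.2183 × 6.1 = 2.6633, so v = 1.6320 m/s.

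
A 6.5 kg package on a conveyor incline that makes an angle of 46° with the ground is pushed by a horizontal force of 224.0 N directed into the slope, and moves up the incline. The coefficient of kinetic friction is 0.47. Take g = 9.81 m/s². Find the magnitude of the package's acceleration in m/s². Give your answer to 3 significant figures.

2.03 m/s²

The horizontal push has components F cos 46° = 224.0 × 0.6947 = 155.613 N up the incline and F sin 46° = 224.0 × 0.7193 = 161.123 N pressing into the surface.
The normal force is therefore N = mg cos 46° + F sin 46° = 44.298 + 161.123 = 205.421 N, and kinetic friction down the slope is μN = 0.47 × 205.421 = 96.548 N.
Along the incline: F cos 46° − mg sin 46° − μN = ma, so 155.613 − 45.866 − 96.548 = 6.5 a, giving a = 2.0306 m/s².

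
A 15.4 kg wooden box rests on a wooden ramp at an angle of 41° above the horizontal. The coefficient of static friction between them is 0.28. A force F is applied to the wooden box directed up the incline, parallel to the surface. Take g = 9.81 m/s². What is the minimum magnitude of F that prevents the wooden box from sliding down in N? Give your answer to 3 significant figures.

The normal force is N = mg cos 41° = 114.017 N. With F at its minimum the wooden box is on the verge of sliding down, so static friction is at its maximum μ_s N = 0.28 × 114.017 = 31.925 N and acts up the slope.
Equilibrium along the incline: F + μ_s N = mg sin 41°, so F = 99.113 − 31.925 = 67.188 N.

67.2 N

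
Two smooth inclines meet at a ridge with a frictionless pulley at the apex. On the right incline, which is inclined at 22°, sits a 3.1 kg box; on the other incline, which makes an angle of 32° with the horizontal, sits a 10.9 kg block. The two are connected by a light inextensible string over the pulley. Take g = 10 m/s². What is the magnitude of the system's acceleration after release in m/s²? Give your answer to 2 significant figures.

3.3 m/s²

Resolve each weight along its own incline: the 3.1 kg mass has component 3.1 × 10 × sin 22° = 11.613 N down its slope, and the 10.9 kg mass has 10.9 × 10 × sin 32° = 57.761 N down its slope.
The 10.9 kg side's 57.761 N exceeds the other side's 11.613 N, so that mass slides down and the 3.1 kg mass slides up. Taking that direction as positive, Newton's second law for the whole system gives 57.761 − 11.613 = (3.1 + 10.9) a, so a = 46.148 / 14 = 3.2963 m/s².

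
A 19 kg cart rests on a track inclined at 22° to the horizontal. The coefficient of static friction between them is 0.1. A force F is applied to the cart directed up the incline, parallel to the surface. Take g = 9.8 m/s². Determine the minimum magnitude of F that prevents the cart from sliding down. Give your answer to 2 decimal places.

The normal force is N = mg cos 22° = 172.642 N. With F at its minimum the cart is on the verge of sliding down, so static friction is at its maximum μ_s N = 0.1 × 172.642 = 17.264 N and acts up the slope.
Equilibrium along the incline: F + μ_s N = mg sin 22°, so F = 69.752 − 17.264 = 52.488 N.

52.49 N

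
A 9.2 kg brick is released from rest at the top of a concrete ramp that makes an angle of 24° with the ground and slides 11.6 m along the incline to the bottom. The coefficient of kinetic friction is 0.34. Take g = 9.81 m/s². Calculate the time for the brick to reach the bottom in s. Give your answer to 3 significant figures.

The weight component along the incline is mg sin 24° = 36.709 N and the normal force is N = mg cos 24° = 82.449 N.
Friction up the slope is f = μN = 0.34 × 82.449 = 28.033 N, so the net downslope force is 36.709 − 28.033 = 8.676 N and a = 8.676 / 9.2 = 0.9430 m/s².
Starting from rest, L = ½at², so t = √(2L/a) = √(2 × 11.6 / 0.9430) = 4.9601 s.

4.96 s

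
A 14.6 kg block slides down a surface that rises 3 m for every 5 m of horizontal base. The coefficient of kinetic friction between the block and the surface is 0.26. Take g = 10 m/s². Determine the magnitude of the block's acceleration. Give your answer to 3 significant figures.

Resolving the weight along the incline: the component pulling the block down the slope is mg sin 30.96° = 14.6 × 10 × 0.5145 = 75.117 N, and the normal force is N = mg cos 30.96° = 14.6 × 10 × 0.8575 = 125.195 N.
Kinetic friction acts up the slope with magnitude f = μN = 0.26 × 125.195 = 32.551 N.
Net force along the incline is 75.117 − 32.551 = 42.566 N, so a = 42.566 / 14.6 = 2.9155 m/s².

2.92 m/s²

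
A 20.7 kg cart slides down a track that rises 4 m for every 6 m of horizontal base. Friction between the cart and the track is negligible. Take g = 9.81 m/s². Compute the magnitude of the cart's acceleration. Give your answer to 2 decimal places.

5.44 m/s²

Resolving the weight along the incline: the component pulling the cart down the slope is mg sin 33.69° = 20.7 × 9.81 × 0.5547 = 112.641 N, and the normal force is N = mg cos 33.69° = 20.7 × 9.81 × 0.8321 = 168.972 N.
With no friction the net force along the incline is 112.641 N, so a = g sin 33.69° = 112.641 / 20.7 = 5.4416 m/s².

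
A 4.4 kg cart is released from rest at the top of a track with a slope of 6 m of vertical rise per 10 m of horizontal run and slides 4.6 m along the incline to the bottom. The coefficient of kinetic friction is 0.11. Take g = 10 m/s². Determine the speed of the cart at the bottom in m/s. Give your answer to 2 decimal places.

6.22 m/s

The weight component along the incline is mg sin 30.96° = 22.638 N and the normal force is N = mg cos 30.96° = 37.730 N.
Friction up the slope is f = μN = 0.11 × 37.730 = 4.150 N, so the net downslope force is 22.638 − 4.150 = 18.488 N and a = 18.488 / 4.4 = 4.2018 m/s².
Starting from rest over a distance of 4.6 m, v² = 2aL = 2 × 4.2018 × 4.6 = 38.6566, so v = 6.2174 m/s.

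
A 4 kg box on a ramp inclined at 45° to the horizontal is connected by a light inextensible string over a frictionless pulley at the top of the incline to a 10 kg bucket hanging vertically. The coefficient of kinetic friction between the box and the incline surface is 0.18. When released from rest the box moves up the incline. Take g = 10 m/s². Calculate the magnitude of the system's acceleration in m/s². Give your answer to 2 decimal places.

4.76 m/s²

For the box on the incline: the weight component along the slope is m₁g sin 45° = 4 × 10 × 0.7071 = 28.284 N and the normal force is N = m₁g cos 45° = 28.284 N.
Kinetic friction opposes the box's motion up the incline: f = μN = 0.18 × 28.284 = 5.091 N acting down the slope.
Newton's second law for the box (up-slope positive): T − 28.284 − 5.091 = 4 a. For the hanging bucket (downward positive): 10 × 10 − T = 10 a.
Adding the two equations eliminates T: 66.625 = 14 a, so a = 4.7589 m/s².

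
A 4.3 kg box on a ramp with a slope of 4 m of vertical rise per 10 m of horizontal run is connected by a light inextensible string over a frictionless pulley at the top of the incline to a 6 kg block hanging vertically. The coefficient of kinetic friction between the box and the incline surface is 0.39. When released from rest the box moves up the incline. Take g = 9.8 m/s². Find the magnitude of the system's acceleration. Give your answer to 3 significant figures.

2.71 m/s²

For the box on the incline: the weight component along the slope is m₁g sin 21.80° = 4.3 × 9.8 × 0.3714 = 15.651 N and the normal force is N = m₁g cos 21.80° = 39.126 N.
Kinetic friction opposes the box's motion up the incline: f = μN = 0.39 × 39.126 = 15.259 N acting down the slope.
Newton's second law for the box (up-slope positive): T − 15.651 − 15.259 = 4.3 a. For the hanging block (downward positive): 6 × 9.8 − T = 6 a.
Adding the two equations eliminates T: 27.890 = 10.3 a, so a = 2.7078 m/s².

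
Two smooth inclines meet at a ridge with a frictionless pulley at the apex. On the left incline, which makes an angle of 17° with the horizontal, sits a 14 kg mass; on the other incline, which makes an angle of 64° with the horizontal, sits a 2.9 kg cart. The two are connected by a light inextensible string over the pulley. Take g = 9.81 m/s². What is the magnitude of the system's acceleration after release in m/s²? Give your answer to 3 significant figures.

0.863 m/s²

Resolve each weight along its own incline: the 14 kg mass has component 14 × 9.81 × sin 17° = 40.154 N down its slope, and the 2.9 kg mass has 2.9 × 9.81 × sin 64° = 25.570 N down its slope.
The 14 kg side's 40.154 N exceeds the other side's 25.570 N, so that mass slides down and the 2.9 kg mass slides up. Taking that direction as positive, Newton's second law for the whole system gives 40.154 − 25.570 = (14 + 2.9) a, so a = 14.584 / 16.9 = 0.8630 m/s².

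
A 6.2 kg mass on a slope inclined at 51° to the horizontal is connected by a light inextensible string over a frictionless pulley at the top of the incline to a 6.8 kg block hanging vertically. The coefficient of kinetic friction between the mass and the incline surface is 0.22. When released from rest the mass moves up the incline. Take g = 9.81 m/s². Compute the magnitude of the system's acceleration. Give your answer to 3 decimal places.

0.848 m/s²

For the mass on the incline: the weight component along the slope is m₁g sin 51° = 6.2 × 9.81 × 0.7771 = 47.265 N and the normal force is N = m₁g cos 51° = 38.277 N.
Kinetic friction opposes the mass's motion up the incline: f = μN = 0.22 × 38.277 = 8.421 N acting down the slope.
Newton's second law for the mass (up-slope positive): T − 47.265 − 8.421 = 6.2 a. For the hanging block (downward positive): 6.8 × 9.81 − T = 6.8 a.
Adding the two equations eliminates T: 11.022 = 13 a, so a = 0.8478 m/s².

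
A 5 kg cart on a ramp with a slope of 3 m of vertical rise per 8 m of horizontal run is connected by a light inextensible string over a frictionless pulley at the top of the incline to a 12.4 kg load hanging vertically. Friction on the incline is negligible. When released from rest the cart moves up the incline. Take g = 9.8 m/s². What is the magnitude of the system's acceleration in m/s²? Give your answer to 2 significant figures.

6.0 m/s²

For the cart on the incline: the weight component along the slope is m₁g sin 20.56° = 5 × 9.8 × 0.3511 = 17.204 N and the normal force is N = m₁g cos 20.56° = 45.880 N.
Newton's second law for the cart (up-slope positive): T − 17.204 = 5 a. For the hanging load (downward positive): 12.4 × 9.8 − T = 12.4 a.
Adding the two equations eliminates T: 104.316 = 17.4 a, so a = 5.9952 m/s².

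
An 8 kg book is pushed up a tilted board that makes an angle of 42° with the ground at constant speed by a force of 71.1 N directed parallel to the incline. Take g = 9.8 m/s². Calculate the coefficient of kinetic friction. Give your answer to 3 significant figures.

At constant speed ΣF = 0 along the incline. The applied 71.1 N acts up the slope; the weight component mg sin 42° = 52.460 N and kinetic friction μN both act down the slope.
So 71.1 = 52.460 + μ × 58.263, giving μ = (71.1 − 52.460) / 58.263 = 0.3199.

0.320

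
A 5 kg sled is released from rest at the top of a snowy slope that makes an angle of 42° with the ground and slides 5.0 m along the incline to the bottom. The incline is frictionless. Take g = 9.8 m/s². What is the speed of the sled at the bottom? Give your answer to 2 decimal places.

The weight component along the incline is mg sin 42° = 32.787 N and the normal force is N = mg cos 42° = 36.414 N.
With no friction, a = g sin 42° = 6.5575 m/s².
Starting from rest over a distance of 5.0 m, v² = 2aL = 2 × 6.5575 × 5.0 = 65.5750, so v = 8.0978 m/s.

8.10 m/s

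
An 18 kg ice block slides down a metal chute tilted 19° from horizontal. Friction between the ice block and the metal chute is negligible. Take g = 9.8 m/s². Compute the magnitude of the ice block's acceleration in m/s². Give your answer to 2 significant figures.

Resolving the weight along the incline: the component pulling the ice block down the slope is mg sin 19° = 18 × 9.8 × 0.3256 = 57.436 N, and the normal force is N = mg cos 19° = 18 × 9.8 × 0.9455 = 166.786 N.
With no friction the net force along the incline is 57.436 N, so a = g sin 19° = 57.436 / 18 = 3.1909 m/s².

3.2 m/s²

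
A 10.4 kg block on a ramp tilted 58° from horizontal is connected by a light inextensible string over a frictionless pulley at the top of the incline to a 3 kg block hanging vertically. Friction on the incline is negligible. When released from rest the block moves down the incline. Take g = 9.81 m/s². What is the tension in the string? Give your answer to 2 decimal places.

42.21 N

For the block on the incline: the weight component along the slope is m₁g sin 58° = 10.4 × 9.81 × 0.8480 = 86.516 N and the normal force is N = m₁g cos 58° = 54.064 N.
Newton's second law for the block (down-slope positive): 86.516 − T = 10.4 a. For the hanging block (upward positive): T − 3 × 9.81 = 3 a.
Adding the two equations eliminates T: 57.086 = 13.4 a, so a = 4.2601 m/s².
Then from the hanging block's equation, T = 3 × (9.81 + 4.2601) = 42.210 N.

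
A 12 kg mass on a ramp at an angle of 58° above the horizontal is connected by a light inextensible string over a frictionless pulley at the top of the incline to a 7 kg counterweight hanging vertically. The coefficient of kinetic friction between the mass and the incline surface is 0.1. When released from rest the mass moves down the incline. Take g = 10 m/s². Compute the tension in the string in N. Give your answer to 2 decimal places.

79.36 N

For the mass on the incline: the weight component along the slope is m₁g sin 58° = 12 × 10 × 0.8480 = 101.760 N and the normal force is N = m₁g cos 58° = 63.590 N.
Kinetic friction opposes the mass's motion down the incline: f = μN = 0.1 × 63.590 = 6.359 N acting up the slope.
Newton's second law for the mass (down-slope positive): 101.760 − 6.359 − T = 12 a. For the hanging counterweight (upward positive): T − 7 × 10 = 7 a.
Adding the two equations eliminates T: 25.401 = 19 a, so a = 1.3369 m/s².
Then from the hanging counterweight's equation, T = 7 × (10 + 1.3369) = 79.358 N.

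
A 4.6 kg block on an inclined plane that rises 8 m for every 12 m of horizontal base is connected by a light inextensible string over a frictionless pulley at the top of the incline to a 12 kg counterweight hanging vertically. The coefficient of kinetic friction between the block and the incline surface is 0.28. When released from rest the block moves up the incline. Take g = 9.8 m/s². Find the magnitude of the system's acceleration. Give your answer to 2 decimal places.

4.95 m/s²

For the block on the incline: the weight component along the slope is m₁g sin 33.69° = 4.6 × 9.8 × 0.5547 = 25.006 N and the normal force is N = m₁g cos 33.69° = 37.509 N.
Kinetic friction opposes the block's motion up the incline: f = μN = 0.28 × 37.509 = 10.503 N acting down the slope.
Newton's second law for the block (up-slope positive): T − 25.006 − 10.503 = 4.6 a. For the hanging counterweight (downward positive): 12 × 9.8 − T = 12 a.
Adding the two equations eliminates T: 82.091 = 16.6 a, so a = 4.9452 m/s².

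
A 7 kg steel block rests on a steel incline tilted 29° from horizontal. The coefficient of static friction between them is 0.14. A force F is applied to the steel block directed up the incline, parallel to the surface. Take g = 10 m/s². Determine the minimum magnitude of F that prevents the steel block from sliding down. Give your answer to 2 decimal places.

The normal force is N = mg cos 29° = 61.223 N. With F at its minimum the steel block is on the verge of sliding down, so static friction is at its maximum μ_s N = 0.14 × 61.223 = 8.571 N and acts up the slope.
Equilibrium along the incline: F + μ_s N = mg sin 29°, so F = 33.937 − 8.571 = 25.366 N.

25.37 N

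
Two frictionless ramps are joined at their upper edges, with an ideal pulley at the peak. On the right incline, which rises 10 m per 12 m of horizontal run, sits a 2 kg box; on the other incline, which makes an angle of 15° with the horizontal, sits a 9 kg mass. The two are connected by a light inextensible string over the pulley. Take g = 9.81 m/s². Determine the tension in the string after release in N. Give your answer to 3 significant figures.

14.4 N

Resolve each weight along its own incline: the 2 kg mass has component 2 × 9.81 × sin 39.81° = 12.560 N down its slope, and the 9 kg mass has 9 × 9.81 × sin 15° = 22.851 N down its slope.
The 9 kg side's 22.851 N exceeds the other side's 12.560 N, so that mass slides down and the 2 kg mass slides up. Taking that direction as positive, Newton's second law for the whole system gives 22.851 − 12.560 = (2 + 9) a, so a = 10.291 / 11 = 0.9355 m/s².
For the 2 kg mass (up-slope positive): T − 12.560 = 2 × 0.9355, so T = 14.431 N.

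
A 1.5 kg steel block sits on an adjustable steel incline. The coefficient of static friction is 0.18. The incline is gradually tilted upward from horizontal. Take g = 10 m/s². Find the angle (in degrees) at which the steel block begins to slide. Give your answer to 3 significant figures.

At the threshold of sliding, static friction is at its maximum μ_s N and exactly balances the weight component along the incline: mg sin θ = μ_s mg cos θ.
Hence tan θ = μ_s = 0.18, so θ = arctan(0.18) = 10.2040°.

10.2°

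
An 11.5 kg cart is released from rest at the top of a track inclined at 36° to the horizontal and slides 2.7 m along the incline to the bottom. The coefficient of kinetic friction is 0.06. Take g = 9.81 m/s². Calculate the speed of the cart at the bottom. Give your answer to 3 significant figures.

The weight component along the incline is mg sin 36° = 66.311 N and the normal force is N = mg cos 36° = 91.269 N.
Friction up the slope is f = μN = 0.06 × 91.269 = 5.476 N, so the net downslope force is 66.311 − 5.476 = 60.835 N and a = 60.835 / 11.5 = 5.2900 m/s².
Starting from rest over a distance of 2.7 m, v² = 2aL = 2 × 5.2900 × 2.7 = 28.5660, so v = 5.3447 m/s.

5.34 m/s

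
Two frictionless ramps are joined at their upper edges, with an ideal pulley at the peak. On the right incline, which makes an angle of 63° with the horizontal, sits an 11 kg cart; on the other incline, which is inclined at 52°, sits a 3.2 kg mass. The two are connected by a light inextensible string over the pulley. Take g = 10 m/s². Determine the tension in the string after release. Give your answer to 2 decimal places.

Resolve each weight along its own incline: the 11 kg mass has component 11 × 10 × sin 63° = 98.011 N down its slope, and the 3.2 kg mass has 3.2 × 10 × sin 52° = 25.216 N down its slope.
The 11 kg side's 98.011 N exceeds the other side's 25.216 N, so that mass slides down and the 3.2 kg mass slides up. Taking that direction as positive, Newton's second law for the whole system gives 98.011 − 25.216 = (11 + 3.2) a, so a = 72.795 / 14.2 = 5.1264 m/s².
For the 3.2 kg mass (up-slope positive): T − 25.216 = 3.2 × 5.1264, so T = 41.620 N.

41.62 N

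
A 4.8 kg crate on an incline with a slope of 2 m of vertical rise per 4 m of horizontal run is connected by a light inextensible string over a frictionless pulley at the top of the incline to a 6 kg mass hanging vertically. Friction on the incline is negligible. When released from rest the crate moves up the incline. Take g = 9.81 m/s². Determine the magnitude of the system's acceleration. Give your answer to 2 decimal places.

3.50 m/s²

For the crate on the incline: the weight component along the slope is m₁g sin 26.57° = 4.8 × 9.81 × 0.4472 = 21.058 N and the normal force is N = m₁g cos 26.57° = 42.117 N.
Newton's second law for the crate (up-slope positive): T − 21.058 = 4.8 a. For the hanging mass (downward positive): 6 × 9.81 − T = 6 a.
Adding the two equations eliminates T: 37.802 = 10.8 a, so a = 3.5002 m/s².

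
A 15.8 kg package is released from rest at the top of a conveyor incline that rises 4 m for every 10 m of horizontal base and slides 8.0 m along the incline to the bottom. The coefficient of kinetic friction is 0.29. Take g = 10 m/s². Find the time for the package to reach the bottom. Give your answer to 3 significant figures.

3.96 s

The weight component along the incline is mg sin 21.80° = 58.680 N and the normal force is N = mg cos 21.80° = 146.699 N.
Friction up the slope is f = μN = 0.29 × 146.699 = 42.543 N, so the net downslope force is 58.680 − 42.543 = 16.137 N and a = 16.137 / 15.8 = 1.0213 m/s².
Starting from rest, L = ½at², so t = √(2L/a) = √(2 × 8.0 / 1.0213) = 3.9581 s.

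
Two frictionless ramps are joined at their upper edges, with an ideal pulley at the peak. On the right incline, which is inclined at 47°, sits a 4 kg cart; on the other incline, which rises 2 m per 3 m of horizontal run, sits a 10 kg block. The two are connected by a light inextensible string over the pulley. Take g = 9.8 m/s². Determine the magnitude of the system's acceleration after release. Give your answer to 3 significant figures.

1.84 m/s²

Resolve each weight along its own incline: the 4 kg mass has component 4 × 9.8 × sin 47° = 28.669 N down its slope, and the 10 kg mass has 10 × 9.8 × sin 33.69° = 54.361 N down its slope.
The 10 kg side's 54.361 N exceeds the other side's 28.669 N, so that mass slides down and the 4 kg mass slides up. Taking that direction as positive, Newton's second law for the whole system gives 54.361 − 28.669 = (4 + 10) a, so a = 25.692 / 14 = 1.8351 m/s².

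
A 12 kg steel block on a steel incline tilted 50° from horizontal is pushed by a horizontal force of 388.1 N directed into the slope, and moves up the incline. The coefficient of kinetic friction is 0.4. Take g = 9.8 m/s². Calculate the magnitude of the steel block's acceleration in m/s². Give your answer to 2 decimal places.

0.85 m/s²

The horizontal push has components F cos 50° = 388.1 × 0.6428 = 249.471 N up the incline and F sin 50° = 388.1 × 0.7660 = 297.285 N pressing into the surface.
The normal force is therefore N = mg cos 50° + F sin 50° = 75.593 + 297.285 = 372.878 N, and kinetic friction down the slope is μN = 0.4 × 372.878 = 149.151 N.
Along the incline: F cos 50° − mg sin 50° − μN = ma, so 249.471 − 90.082 − 149.151 = 12 a, giving a = 0.8532 m/s².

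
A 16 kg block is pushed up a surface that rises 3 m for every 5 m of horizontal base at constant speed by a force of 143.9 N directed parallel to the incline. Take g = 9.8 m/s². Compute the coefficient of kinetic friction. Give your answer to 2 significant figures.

0.47

At constant speed ΣF = 0 along the incline. The applied 143.9 N acts up the slope; the weight component mg sin 30.96° = 80.673 N and kinetic friction μN both act down the slope.
So 143.9 = 80.673 + μ × 134.455, giving μ = (143.9 − 80.673) / 134.455 = 0.4702.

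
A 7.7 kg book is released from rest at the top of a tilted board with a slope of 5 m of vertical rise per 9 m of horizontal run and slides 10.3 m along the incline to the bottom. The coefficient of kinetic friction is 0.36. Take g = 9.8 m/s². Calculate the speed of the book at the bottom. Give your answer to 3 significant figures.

5.87 m/s

The weight component along the incline is mg sin 29.05° = 36.647 N and the normal force is N = mg cos 29.05° = 65.964 N.
Friction up the slope is f = μN = 0.36 × 65.964 = 23.747 N, so the net downslope force is 36.647 − 23.747 = 12.900 N and a = 12.900 / 7.7 = 1.6753 m/s².
Starting from rest over a distance of 10.3 m, v² = 2aL = 2 × 1.6753 × 10.3 = 34.5112, so v = 5.8746 m/s.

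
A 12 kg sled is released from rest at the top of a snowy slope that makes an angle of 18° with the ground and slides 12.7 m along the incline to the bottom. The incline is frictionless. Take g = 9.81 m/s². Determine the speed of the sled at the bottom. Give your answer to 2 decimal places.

8.77 m/s

The weight component along the incline is mg sin 18° = 36.377 N and the normal force is N = mg cos 18° = 111.958 N.
With no friction, a = g sin 18° = 3.0315 m/s².
Starting from rest over a distance of 12.7 m, v² = 2aL = 2 × 3.0315 × 12.7 = 77.0001, so v = 8.7750 m/s.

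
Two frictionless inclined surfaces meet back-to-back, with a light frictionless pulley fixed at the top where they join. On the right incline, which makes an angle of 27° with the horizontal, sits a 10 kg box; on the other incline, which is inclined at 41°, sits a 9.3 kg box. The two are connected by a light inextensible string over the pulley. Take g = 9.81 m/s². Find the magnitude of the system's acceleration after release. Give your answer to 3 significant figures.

Resolve each weight along its own incline: the 10 kg mass has component 10 × 9.81 × sin 27° = 44.536 N down its slope, and the 9.3 kg mass has 9.3 × 9.81 × sin 41° = 59.854 N down its slope.
The 9.3 kg side's 59.854 N exceeds the other side's 44.536 N, so that mass slides down and the 10 kg mass slides up. Taking that direction as positive, Newton's second law for the whole system gives 59.854 − 44.536 = (10 + 9.3) a, so a = 15.318 / 19.3 = 0.7937 m/s².

0.794 m/s²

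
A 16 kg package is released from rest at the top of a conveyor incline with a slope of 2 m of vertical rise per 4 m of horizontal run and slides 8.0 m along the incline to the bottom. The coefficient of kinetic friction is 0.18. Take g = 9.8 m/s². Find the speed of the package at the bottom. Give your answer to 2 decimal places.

6.70 m/s

The weight component along the incline is mg sin 26.57° = 70.123 N and the normal force is N = mg cos 26.57° = 140.246 N.
Friction up the slope is f = μN = 0.18 × 140.246 = 25.244 N, so the net downslope force is 70.123 − 25.244 = 44.879 N and a = 44.879 / 16 = 2.8049 m/s².
Starting from rest over a distance of 8.0 m, v² = 2aL = 2 × 2.8049 × 8.0 = 44.8784, so v = 6.6991 m/s.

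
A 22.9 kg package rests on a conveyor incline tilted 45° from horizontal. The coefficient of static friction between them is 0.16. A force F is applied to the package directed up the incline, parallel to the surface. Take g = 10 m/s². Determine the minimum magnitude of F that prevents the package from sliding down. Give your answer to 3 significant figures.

The normal force is N = mg cos 45° = 161.927 N. With F at its minimum the package is on the verge of sliding down, so static friction is at its maximum μ_s N = 0.16 × 161.927 = 25.908 N and acts up the slope.
Equilibrium along the incline: F + μ_s N = mg sin 45°, so F = 161.927 − 25.908 = 136.019 N.

136 N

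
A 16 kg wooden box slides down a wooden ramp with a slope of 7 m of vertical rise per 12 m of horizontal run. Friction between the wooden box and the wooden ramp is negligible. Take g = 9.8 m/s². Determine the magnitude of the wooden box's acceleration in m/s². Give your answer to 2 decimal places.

Resolving the weight along the incline: the component pulling the wooden box down the slope is mg sin 30.26° = 16 × 9.8 × 0.5039 = 79.012 N, and the normal force is N = mg cos 30.26° = 16 × 9.8 × 0.8638 = 135.444 N.
With no friction the net force along the incline is 79.012 N, so a = g sin 30.26° = 79.012 / 16 = 4.9383 m/s².

4.94 m/s²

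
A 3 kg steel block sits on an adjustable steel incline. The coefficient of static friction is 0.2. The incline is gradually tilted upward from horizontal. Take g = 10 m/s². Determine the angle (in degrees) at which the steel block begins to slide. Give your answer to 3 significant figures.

At the threshold of sliding, static friction is at its maximum μ_s N and exactly balances the weight component along the incline: mg sin θ = μ_s mg cos θ.
Hence tan θ = μ_s = 0.2, so θ = arctan(0.2) = 11.3099°.

11.3°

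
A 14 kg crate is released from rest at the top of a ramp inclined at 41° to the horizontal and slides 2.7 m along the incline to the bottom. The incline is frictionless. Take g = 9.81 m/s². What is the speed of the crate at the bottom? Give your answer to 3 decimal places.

5.895 m/s

The weight component along the incline is mg sin 41° = 90.103 N and the normal force is N = mg cos 41° = 103.652 N.
With no friction, a = g sin 41° = 6.4359 m/s².
Starting from rest over a distance of 2.7 m, v² = 2aL = 2 × 6.4359 × 2.7 = 34.7539, so v = 5.8952 m/s.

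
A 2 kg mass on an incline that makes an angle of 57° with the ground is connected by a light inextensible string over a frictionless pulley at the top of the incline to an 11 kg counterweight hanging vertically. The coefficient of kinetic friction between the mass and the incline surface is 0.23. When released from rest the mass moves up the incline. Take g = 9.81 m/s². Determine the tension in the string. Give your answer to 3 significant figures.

32.6 N

For the mass on the incline: the weight component along the slope is m₁g sin 57° = 2 × 9.81 × 0.8387 = 16.455 N and the normal force is N = m₁g cos 57° = 10.686 N.
Kinetic friction opposes the mass's motion up the incline: f = μN = 0.23 × 10.686 = 2.458 N acting down the slope.
Newton's second law for the mass (up-slope positive): T − 16.455 − 2.458 = 2 a. For the hanging counterweight (downward positive): 11 × 9.81 − T = 11 a.
Adding the two equations eliminates T: 88.997 = 13 a, so a = 6.8459 m/s².
Then from the hanging counterweight's equation, T = 11 × (9.81 − 6.8459) = 32.605 N.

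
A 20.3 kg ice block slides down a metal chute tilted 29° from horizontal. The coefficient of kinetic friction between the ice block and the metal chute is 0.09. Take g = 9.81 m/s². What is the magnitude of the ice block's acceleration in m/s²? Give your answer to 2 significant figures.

4.0 m/s²

Resolving the weight along the incline: the component pulling the ice block down the slope is mg sin 29° = 20.3 × 9.81 × 0.4848 = 96.545 N, and the normal force is N = mg cos 29° = 20.3 × 9.81 × 0.8746 = 174.170 N.
Kinetic friction acts up the slope with magnitude f = μN = 0.09 × 174.170 = 15.675 N.
Net force along the incline is 96.545 − 15.675 = 80.870 N, so a = 80.870 / 20.3 = 3.9837 m/s².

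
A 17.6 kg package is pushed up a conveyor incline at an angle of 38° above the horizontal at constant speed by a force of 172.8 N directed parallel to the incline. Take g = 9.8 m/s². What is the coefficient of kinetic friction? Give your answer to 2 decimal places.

At constant speed ΣF = 0 along the incline. The applied 172.8 N acts up the slope; the weight component mg sin 38° = 106.189 N and kinetic friction μN both act down the slope.
So 172.8 = 106.189 + μ × 135.916, giving μ = (172.8 − 106.189) / 135.916 = 0.4901.

0.49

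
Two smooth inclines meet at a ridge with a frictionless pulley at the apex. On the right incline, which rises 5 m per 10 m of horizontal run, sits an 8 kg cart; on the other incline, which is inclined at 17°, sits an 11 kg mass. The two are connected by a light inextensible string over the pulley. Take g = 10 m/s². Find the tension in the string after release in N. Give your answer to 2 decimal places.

Resolve each weight along its own incline: the 8 kg mass has component 8 × 10 × sin 26.57° = 35.777 N down its slope, and the 11 kg mass has 11 × 10 × sin 17° = 32.161 N down its slope.
The 8 kg side's 35.777 N exceeds the other side's 32.161 N, so that mass slides down and the 11 kg mass slides up. Taking that direction as positive, Newton's second law for the whole system gives 35.777 − 32.161 = (8 + 11) a, so a = 3.616 / 19 = 0.1903 m/s².
For the 11 kg mass (up-slope positive): T − 32.161 = 11 × 0.1903, so T = 34.254 N.

34.25 N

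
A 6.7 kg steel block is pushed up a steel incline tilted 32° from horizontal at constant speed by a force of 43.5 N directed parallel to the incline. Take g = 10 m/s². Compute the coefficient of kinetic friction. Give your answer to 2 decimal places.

At constant speed ΣF = 0 along the incline. The applied 43.5 N acts up the slope; the weight component mg sin 32° = 35.505 N and kinetic friction μN both act down the slope.
So 43.5 = 35.505 + μ × 56.819, giving μ = (43.5 − 35.505) / 56.819 = 0.1407.

0.14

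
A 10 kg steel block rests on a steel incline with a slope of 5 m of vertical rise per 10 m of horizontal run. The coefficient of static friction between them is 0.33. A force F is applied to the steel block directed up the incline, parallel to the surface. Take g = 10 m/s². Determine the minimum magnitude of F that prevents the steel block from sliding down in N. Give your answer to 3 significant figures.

15.2 N

The normal force is N = mg cos 26.57° = 89.443 N. With F at its minimum the steel block is on the verge of sliding down, so static friction is at its maximum μ_s N = 0.33 × 89.443 = 29.516 N and acts up the slope.
Equilibrium along the incline: F + μ_s N = mg sin 26.57°, so F = 44.721 − 29.516 = 15.205 N.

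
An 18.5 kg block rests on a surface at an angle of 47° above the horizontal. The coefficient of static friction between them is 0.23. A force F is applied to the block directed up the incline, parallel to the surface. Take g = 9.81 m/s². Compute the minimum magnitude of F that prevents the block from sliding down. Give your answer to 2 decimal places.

The normal force is N = mg cos 47° = 123.772 N. With F at its minimum the block is on the verge of sliding down, so static friction is at its maximum μ_s N = 0.23 × 123.772 = 28.468 N and acts up the slope.
Equilibrium along the incline: F + μ_s N = mg sin 47°, so F = 132.730 − 28.468 = 104.262 N.

104.26 N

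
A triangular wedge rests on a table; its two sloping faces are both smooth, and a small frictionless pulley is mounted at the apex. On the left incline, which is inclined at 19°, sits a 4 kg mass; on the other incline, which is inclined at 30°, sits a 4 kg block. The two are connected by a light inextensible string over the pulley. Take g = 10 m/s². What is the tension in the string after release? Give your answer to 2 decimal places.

16.51 N

Resolve each weight along its own incline: the 4 kg mass has component 4 × 10 × sin 19° = 13.023 N down its slope, and the 4 kg mass has 4 × 10 × sin 30° = 20.000 N down its slope.
The 4 kg side's 20.000 N exceeds the other side's 13.023 N, so that mass slides down and the 4 kg mass slides up. Taking that direction as positive, Newton's second law for the whole system gives 20.000 − 13.023 = (4 + 4) a, so a = 6.977 / 8 = 0.8721 m/s².
For the 4 kg mass (up-slope positive): T − 13.023 = 4 × 0.8721, so T = 16.511 N.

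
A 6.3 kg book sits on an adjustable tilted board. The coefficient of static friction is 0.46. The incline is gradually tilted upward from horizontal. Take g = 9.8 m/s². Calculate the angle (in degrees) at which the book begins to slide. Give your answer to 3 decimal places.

At the threshold of sliding, static friction is at its maximum μ_s N and exactly balances the weight component along the incline: mg sin θ = μ_s mg cos θ.
Hence tan θ = μ_s = 0.46, so θ = arctan(0.46) = 24.7024°.

24.702°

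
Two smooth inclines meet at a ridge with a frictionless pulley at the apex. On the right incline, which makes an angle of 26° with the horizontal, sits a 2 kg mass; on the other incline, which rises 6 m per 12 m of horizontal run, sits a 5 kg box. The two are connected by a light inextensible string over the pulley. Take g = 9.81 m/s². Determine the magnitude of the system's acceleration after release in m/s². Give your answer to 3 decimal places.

Resolve each weight along its own incline: the 2 kg mass has component 2 × 9.81 × sin 26° = 8.601 N down its slope, and the 5 kg mass has 5 × 9.81 × sin 26.57° = 21.936 N down its slope.
The 5 kg side's 21.936 N exceeds the other side's 8.601 N, so that mass slides down and the 2 kg mass slides up. Taking that direction as positive, Newton's second law for the whole system gives 21.936 − 8.601 = (2 + 5) a, so a = 13.335 / 7 = 1.9050 m/s².

1.905 m/s²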